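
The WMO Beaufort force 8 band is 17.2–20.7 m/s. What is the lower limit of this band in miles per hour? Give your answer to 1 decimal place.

17.2–20.7 m/s × 2.237 = 38.5–46.3 mph.

38.5 mph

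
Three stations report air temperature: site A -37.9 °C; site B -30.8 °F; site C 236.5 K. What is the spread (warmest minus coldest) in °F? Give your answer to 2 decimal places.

5.42 °F

site B: -30.8 °F = -34.889 °C.
site C: 236.5 K = -36.650 °C.
Spread: (-34.889) − (-37.900) = 3.011 °C = 5.42 °F.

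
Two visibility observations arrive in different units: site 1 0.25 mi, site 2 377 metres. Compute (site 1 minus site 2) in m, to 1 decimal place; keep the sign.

site 1: 0.25 SM = 402.336 m.
Difference: 402.336 − 377.000 = 25.3 m.

25.3 m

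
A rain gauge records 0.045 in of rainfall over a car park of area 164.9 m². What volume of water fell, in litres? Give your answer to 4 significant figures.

Depth: 0.045 in × 25.4 = 1.143 mm.
1 mm over 1 m² is 1 L, so volume = 1.143 × 164.9 = 188.4807 L ≈ 188.5 L.

188.5 litres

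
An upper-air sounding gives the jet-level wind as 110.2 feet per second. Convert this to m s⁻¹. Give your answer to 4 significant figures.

33.59 m/s

1 ft/s = 0.3048 m/s, so 110.2 × 0.3048 = 33.59 m/s.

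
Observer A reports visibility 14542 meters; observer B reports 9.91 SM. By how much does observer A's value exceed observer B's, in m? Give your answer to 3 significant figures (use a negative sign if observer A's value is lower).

observer B: 9.91 SM = 15948.60 m.
Difference: 14542.00 − 15948.60 = -1410 m.

-1410 m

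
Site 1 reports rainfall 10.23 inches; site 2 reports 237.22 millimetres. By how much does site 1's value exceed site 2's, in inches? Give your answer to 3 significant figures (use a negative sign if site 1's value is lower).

site 2: 237.22 mm = 9.33937 in.
Difference: 10.23000 − 9.33937 = 0.891 in.

0.891 in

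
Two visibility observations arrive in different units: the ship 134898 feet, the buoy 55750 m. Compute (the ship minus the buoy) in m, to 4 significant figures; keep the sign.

the ship: 134898 ft = 41116.91 m.
Difference: 41116.91 − 55750.00 = -14630 m.

-14630 m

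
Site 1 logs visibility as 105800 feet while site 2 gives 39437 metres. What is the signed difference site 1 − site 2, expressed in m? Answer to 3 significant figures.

-7190 m

site 1: 105800 ft = 32247.84 m.
Difference: 32247.84 − 39437.00 = -7190 m.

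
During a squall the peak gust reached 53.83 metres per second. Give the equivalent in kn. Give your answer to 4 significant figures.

104.6 kt

1 m/s = 1.94384 kt, so 53.83 × 1.94384 = 104.6 kt.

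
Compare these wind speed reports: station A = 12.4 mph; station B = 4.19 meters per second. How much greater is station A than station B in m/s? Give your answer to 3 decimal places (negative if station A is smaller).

1.353 m/s

station A: 12.4 mph = 5.54330 m/s.
Difference: 5.54330 − 4.19000 = 1.353 m/s.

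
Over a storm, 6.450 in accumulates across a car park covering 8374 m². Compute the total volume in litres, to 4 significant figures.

Depth: 6.450 in × 25.4 = 163.83 mm.
1 mm over 1 m² is 1 L, so volume = 163.83 × 8374 = 1371912.4 L ≈ 1372000 L.

1372000 litres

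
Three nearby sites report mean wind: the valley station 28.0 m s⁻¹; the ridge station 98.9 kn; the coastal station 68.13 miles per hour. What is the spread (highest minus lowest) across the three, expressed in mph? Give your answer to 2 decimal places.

51.18 mph

the valley station: 28.0 m/s = 62.6342 mph.
the ridge station: 98.9 kt = 113.8121 mph.
Spread: 113.8121 − 62.6342 = 51.18 mph.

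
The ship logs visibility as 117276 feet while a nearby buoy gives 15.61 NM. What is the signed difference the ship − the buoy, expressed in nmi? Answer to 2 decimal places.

the ship: 117276 ft = 19.3011 nmi.
Difference: 19.3011 − 15.6100 = 3.69 nmi.

3.69 nmi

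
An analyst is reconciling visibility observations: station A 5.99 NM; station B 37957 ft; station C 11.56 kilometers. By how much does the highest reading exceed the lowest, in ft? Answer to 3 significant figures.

1560 ft

station A: 5.99 nmi = 36395.93 ft.
station C: 11.56 km = 37926.51 ft.
Spread: 37957.00 − 36395.93 = 1560 ft.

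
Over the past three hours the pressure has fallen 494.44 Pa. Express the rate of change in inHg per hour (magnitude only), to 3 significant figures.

494.44 Pa / 3 h × 0.0002953 inHg/Pa = 0.0487 inHg/h.

0.0487 inHg per hour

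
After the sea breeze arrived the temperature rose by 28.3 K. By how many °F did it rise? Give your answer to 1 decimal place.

A change of 1 °C equals a change of 1.8 °F: Δ°F = 28.3 × 1.8 = 50.9 °F.

50.9 °F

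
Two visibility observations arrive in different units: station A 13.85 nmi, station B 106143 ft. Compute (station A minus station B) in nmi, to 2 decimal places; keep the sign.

station B: 106143 ft = 17.4689 nmi.
Difference: 13.8500 − 17.4689 = -3.62 nmi.

-3.62 nmi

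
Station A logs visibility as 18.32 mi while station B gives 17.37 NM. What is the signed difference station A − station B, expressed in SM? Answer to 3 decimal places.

station B: 17.37 nmi = 19.98904 SM.
Difference: 18.32000 − 19.98904 = -1.669 SM.

-1.669 SM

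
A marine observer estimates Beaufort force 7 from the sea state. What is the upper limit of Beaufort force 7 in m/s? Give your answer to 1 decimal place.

Beaufort 7 (near gale) spans 13.9–17.1 m/s.

17.1 m/s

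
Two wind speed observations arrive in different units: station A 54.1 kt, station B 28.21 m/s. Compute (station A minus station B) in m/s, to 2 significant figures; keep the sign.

-0.38 m/s

station A: 54.1 kt = 27.8314 m/s.
Difference: 27.8314 − 28.2100 = -0.38 m/s.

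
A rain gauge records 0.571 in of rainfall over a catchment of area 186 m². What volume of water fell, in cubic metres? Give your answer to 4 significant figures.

Depth: 0.571 in × 25.4 = 14.5034 mm.
1 mm over 1 m² is 1 L, so volume = 14.5034 × 186 = 2697.6324 L = 2.698 m³.

2.698 cubic metres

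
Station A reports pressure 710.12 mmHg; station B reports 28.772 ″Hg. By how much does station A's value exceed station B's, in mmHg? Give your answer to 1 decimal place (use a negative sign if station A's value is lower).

-20.7 mmHg

station B: 28.772 inHg = 730.809 mmHg.
Difference: 710.120 − 730.809 = -20.7 mmHg.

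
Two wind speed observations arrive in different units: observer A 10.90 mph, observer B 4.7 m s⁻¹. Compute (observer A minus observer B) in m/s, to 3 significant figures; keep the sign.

observer A: 10.90 mph = 4.87274 m/s.
Difference: 4.87274 − 4.70000 = 0.173 m/s.

0.173 m/s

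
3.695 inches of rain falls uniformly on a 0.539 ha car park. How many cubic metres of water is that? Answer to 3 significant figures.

506 cubic metres

Depth: 3.695 in × 25.4 = 93.853 mm.
Area: 0.539 ha = 5390 m².
1 mm over 1 m² is 1 L, so volume = 93.853 × 5390 = 505867.67 L = 506 m³.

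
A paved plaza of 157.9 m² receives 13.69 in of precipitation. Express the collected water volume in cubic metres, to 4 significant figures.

54.91 cubic metres

Depth: 13.69 in × 25.4 = 347.726 mm.
1 mm over 1 m² is 1 L, so volume = 347.726 × 157.9 = 54905.935 L = 54.91 m³.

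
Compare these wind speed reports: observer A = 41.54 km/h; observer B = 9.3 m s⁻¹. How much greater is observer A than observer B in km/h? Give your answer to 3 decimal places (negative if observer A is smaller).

8.060 km/h

observer B: 9.3 m/s = 33.48000 km/h.
Difference: 41.54000 − 33.48000 = 8.060 km/h.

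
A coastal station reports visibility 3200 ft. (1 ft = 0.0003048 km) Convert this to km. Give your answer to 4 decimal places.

0.9754 km

1 ft = 0.0003048 km, so 3200 × 0.0003048 = 0.9754 km.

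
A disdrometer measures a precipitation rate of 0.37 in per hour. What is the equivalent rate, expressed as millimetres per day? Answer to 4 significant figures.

225.6 mm/day

0.37 in/hour × 25.4 mm/in × 24 hour/day = 225.6 mm/day.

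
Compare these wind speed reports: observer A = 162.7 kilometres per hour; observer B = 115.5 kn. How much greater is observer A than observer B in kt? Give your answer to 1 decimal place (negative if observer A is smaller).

-27.6 kt

observer A: 162.7 km/h = 87.851 kt.
Difference: 87.851 − 115.500 = -27.6 kt.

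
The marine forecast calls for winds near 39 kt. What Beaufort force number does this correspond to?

39 kt lies in the Beaufort 8 band (gale, 34–40 kt).

Beaufort force 8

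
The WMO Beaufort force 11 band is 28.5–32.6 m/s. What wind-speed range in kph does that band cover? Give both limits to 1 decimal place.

28.5–32.6 m/s × 3.6 = 102.6–117.4 km/h.

102.6 to 117.4 km/h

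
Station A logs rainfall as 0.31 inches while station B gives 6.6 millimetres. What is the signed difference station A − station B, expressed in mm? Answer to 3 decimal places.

1.274 mm

station A: 0.31 in = 7.87400 mm.
Difference: 7.87400 − 6.60000 = 1.274 mm.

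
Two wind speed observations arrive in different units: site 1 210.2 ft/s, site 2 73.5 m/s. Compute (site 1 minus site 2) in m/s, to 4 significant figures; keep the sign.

-9.431 m/s

site 1: 210.2 ft/s = 64.06896 m/s.
Difference: 64.06896 − 73.50000 = -9.431 m/s.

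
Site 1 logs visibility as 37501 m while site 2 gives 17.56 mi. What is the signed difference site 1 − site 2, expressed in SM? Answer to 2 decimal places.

site 1: 37501 m = 23.3020 SM.
Difference: 23.3020 − 17.5600 = 5.74 SM.

5.74 SM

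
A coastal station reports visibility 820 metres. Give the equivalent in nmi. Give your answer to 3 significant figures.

0.443 nmi

1 m = 0.000539957 nmi, so 820 × 0.000539957 = 0.443 nmi.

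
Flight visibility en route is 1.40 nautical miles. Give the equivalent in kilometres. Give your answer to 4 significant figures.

1 nmi = 1.852 km, so 1.40 × 1.852 = 2.593 km.

2.593 km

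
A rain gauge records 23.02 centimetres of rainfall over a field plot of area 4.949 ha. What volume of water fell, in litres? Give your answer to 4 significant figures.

11390000 litres

Depth: 23.02 cm × 10 = 230.2 mm.
Area: 4.949 ha = 49490 m².
1 mm over 1 m² is 1 L, so volume = 230.2 × 49490 = 11392598 L ≈ 11390000 L.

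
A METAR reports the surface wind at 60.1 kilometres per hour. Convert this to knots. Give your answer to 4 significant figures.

1 km/h = 0.539957 kt, so 60.1 × 0.539957 = 32.45 kt.

32.45 kt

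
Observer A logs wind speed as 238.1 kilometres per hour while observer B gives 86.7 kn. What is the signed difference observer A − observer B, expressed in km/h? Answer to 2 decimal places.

observer B: 86.7 kt = 160.5684 km/h.
Difference: 238.1000 − 160.5684 = 77.53 km/h.

77.53 km/h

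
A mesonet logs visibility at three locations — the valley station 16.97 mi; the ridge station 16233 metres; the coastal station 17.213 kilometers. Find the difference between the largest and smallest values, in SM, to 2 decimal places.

6.88 SM

the ridge station: 16233 m = 10.0867 SM.
the coastal station: 17.213 km = 10.6957 SM.
Spread: 16.9700 − 10.0867 = 6.88 SM.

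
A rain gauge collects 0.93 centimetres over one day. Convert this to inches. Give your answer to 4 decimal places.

0.3661 in

1 cm = 0.393701 in, so 0.93 × 0.393701 = 0.3661 in.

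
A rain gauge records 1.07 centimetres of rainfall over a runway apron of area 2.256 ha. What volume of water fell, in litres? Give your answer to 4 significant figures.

Depth: 1.07 cm × 10 = 10.7 mm.
Area: 2.256 ha = 22560 m².
1 mm over 1 m² is 1 L, so volume = 10.7 × 22560 = 241392 L ≈ 241400 L.

241400 litres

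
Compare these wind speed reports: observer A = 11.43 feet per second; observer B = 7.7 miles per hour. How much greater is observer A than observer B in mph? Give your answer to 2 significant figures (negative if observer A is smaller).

observer A: 11.43 ft/s = 7.79318 mph.
Difference: 7.79318 − 7.70000 = 0.093 mph.

0.093 mph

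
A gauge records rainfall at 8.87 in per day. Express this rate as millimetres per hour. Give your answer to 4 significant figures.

8.87 in/day × 25.4 mm/in × 0.0416667 day/hour = 9.387 mm/hour.

9.387 mm/hour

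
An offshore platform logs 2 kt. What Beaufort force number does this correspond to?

2 kt lies in the Beaufort 1 band (light air, 1–3 kt).

Beaufort force 1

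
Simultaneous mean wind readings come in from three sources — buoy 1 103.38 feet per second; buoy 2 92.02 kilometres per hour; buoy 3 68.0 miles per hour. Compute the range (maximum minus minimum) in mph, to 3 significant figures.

13.3 mph

buoy 1: 103.38 ft/s = 70.486 mph.
buoy 2: 92.02 km/h = 57.179 mph.
Spread: 70.486 − 57.179 = 13.3 mph.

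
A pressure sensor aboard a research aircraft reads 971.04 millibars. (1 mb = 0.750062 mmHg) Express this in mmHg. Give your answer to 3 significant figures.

1 mb = 0.750062 mmHg, so 971.04 × 0.750062 = 728 mmHg.

728 mmHg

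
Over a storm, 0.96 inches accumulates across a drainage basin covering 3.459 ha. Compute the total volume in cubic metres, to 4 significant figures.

Depth: 0.96 in × 25.4 = 24.384 mm.
Area: 3.459 ha = 34590 m².
1 mm over 1 m² is 1 L, so volume = 24.384 × 34590 = 843442.56 L = 843.4 m³.

843.4 cubic metres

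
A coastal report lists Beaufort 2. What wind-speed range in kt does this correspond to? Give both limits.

Beaufort 2 (light breeze) spans 4–6 knots.

4 to 6 kt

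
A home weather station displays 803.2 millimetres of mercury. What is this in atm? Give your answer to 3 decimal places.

1.057 atm

1 mmHg = 0.00131579 atm, so 803.2 × 0.00131579 = 1.057 atm.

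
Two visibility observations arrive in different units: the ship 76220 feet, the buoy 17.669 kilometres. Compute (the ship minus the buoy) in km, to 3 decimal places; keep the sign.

5.563 km

the ship: 76220 ft = 23.23186 km.
Difference: 23.23186 − 17.66900 = 5.563 km.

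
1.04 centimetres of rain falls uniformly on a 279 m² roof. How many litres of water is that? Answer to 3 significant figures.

Depth: 1.04 cm × 10 = 10.4 mm.
1 mm over 1 m² is 1 L, so volume = 10.4 × 279 = 2901.6 L ≈ 2900 L.

2900 litres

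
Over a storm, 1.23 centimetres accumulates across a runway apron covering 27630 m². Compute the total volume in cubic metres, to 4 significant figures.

339.8 cubic metres

Depth: 1.23 cm × 10 = 12.3 mm.
1 mm over 1 m² is 1 L, so volume = 12.3 × 27630 = 339849 L = 339.8 m³.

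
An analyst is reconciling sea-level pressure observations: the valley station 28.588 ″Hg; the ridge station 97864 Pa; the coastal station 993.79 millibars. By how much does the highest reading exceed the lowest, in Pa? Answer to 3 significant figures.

2570 Pa

the valley station: 28.588 inHg = 96810.09 Pa.
the coastal station: 993.79 mb = 99379.00 Pa.
Spread: 99379.00 − 96810.09 = 2570 Pa.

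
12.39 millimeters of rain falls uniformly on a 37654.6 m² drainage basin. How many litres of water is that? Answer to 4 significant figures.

466500 litres

1 mm over 1 m² is 1 L, so volume = 12.39 × 37654.6 = 466540.49 L ≈ 466500 L.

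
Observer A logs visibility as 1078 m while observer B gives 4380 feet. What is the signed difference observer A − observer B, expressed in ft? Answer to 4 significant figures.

-843.3 ft

observer A: 1078 m = 3536.745 ft.
Difference: 3536.745 − 4380.000 = -843.3 ft.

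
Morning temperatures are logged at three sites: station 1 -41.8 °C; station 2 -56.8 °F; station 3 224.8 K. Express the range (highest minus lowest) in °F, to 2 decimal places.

station 2: -56.8 °F = -49.333 °C.
station 3: 224.8 K = -48.350 °C.
Spread: (-41.800) − (-49.333) = 7.533 °C = 13.56 °F.

13.56 °F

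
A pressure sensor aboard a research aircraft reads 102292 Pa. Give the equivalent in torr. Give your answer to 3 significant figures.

1 Pa = 0.00750062 mmHg, so 102292 × 0.00750062 = 767 mmHg.

767 mmHg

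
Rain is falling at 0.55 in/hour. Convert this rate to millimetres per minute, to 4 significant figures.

0.55 in/hour × 25.4 mm/in × 0.0166667 hour/minute = 0.2328 mm/minute.

0.2328 mm/minute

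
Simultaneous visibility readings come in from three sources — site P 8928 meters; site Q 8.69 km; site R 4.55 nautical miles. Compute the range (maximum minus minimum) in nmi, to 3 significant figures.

site P: 8928 m = 4.82073 nmi.
site Q: 8.69 km = 4.69222 nmi.
Spread: 4.82073 − 4.55000 = 0.271 nmi.

0.271 nmi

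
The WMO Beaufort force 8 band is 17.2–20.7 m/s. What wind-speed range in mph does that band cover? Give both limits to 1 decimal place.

38.5 to 46.3 mph

17.2–20.7 m/s × 2.237 = 38.5–46.3 mph.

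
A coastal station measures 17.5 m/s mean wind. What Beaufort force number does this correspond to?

17.5 m/s lies in the Beaufort 8 band (gale, 17.2–20.7 m/s).

Beaufort force 8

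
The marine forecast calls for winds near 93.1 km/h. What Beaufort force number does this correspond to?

Beaufort force 10

93.1 km/h = 25.9 m/s, which is Beaufort 10 (storm, 24.5–28.4 m/s).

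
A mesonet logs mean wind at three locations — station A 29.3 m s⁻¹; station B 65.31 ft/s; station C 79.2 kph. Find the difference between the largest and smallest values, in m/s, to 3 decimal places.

9.394 m/s

station B: 65.31 ft/s = 19.90649 m/s.
station C: 79.2 km/h = 22.00000 m/s.
Spread: 29.30000 − 19.90649 = 9.394 m/s.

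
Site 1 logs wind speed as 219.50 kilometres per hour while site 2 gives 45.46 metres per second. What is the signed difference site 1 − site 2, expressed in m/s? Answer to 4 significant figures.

15.51 m/s

site 1: 219.50 km/h = 60.9722 m/s.
Difference: 60.9722 − 45.4600 = 15.51 m/s.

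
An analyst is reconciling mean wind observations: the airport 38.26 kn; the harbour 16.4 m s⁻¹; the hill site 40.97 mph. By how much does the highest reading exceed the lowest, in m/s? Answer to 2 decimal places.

3.28 m/s

the airport: 38.26 kt = 19.6826 m/s.
the hill site: 40.97 mph = 18.3152 m/s.
Spread: 19.6826 − 16.4000 = 3.28 m/s.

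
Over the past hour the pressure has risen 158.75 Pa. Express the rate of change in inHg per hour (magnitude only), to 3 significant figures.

0.0469 inHg per hour

158.75 Pa / 1 h × 0.0002953 inHg/Pa = 0.0469 inHg/h.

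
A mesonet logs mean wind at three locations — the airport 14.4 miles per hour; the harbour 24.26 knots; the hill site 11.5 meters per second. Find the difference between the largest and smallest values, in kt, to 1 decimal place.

the airport: 14.4 mph = 12.513 kt.
the hill site: 11.5 m/s = 22.354 kt.
Spread: 24.260 − 12.513 = 11.7 kt.

11.7 kt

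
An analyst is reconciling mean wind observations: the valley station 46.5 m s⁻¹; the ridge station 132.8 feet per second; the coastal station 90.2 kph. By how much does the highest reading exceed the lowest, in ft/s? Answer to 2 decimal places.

70.36 ft/s

the valley station: 46.5 m/s = 152.5591 ft/s.
the coastal station: 90.2 km/h = 82.2033 ft/s.
Spread: 152.5591 − 82.2033 = 70.36 ft/s.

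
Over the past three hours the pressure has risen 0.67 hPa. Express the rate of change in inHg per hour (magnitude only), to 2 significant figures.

0.0066 inHg per hour

0.67 hPa / 3 h × 0.02953 inHg/hPa = 0.0066 inHg/h.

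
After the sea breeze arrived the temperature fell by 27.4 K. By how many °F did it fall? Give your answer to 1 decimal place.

A change of 1 °C equals a change of 1.8 °F: Δ°F = 27.4 × 1.8 = 49.3 °F.

49.3 °F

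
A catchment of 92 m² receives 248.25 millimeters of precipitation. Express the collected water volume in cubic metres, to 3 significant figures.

1 mm over 1 m² is 1 L, so volume = 248.25 × 92 = 22839 L = 22.8 m³.

22.8 cubic metres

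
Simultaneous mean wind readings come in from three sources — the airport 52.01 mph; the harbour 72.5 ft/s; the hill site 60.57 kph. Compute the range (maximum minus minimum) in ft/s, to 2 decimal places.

the airport: 52.01 mph = 76.2813 ft/s.
the hill site: 60.57 km/h = 55.2001 ft/s.
Spread: 76.2813 − 55.2001 = 21.08 ft/s.

21.08 ft/s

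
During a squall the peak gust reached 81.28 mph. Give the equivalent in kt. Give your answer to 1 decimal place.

1 mph = 0.868976 kt, so 81.28 × 0.868976 = 70.6 kt.

70.6 kt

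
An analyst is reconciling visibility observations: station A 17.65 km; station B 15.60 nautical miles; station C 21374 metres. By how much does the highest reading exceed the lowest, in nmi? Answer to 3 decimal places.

station A: 17.65 km = 9.53024 nmi.
station C: 21374 m = 11.54104 nmi.
Spread: 15.60000 − 9.53024 = 6.070 nmi.

6.070 nmi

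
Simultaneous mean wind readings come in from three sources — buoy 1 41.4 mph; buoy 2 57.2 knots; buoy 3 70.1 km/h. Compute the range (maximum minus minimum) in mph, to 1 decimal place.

buoy 2: 57.2 kt = 65.825 mph.
buoy 3: 70.1 km/h = 43.558 mph.
Spread: 65.825 − 41.400 = 24.4 mph.

24.4 mph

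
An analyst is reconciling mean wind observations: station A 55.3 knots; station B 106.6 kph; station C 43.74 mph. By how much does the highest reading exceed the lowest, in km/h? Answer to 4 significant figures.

36.21 km/h

station A: 55.3 kt = 102.4156 km/h.
station C: 43.74 mph = 70.3927 km/h.
Spread: 106.6000 − 70.3927 = 36.21 km/h.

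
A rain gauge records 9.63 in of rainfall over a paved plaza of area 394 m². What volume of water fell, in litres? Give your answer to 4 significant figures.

Depth: 9.63 in × 25.4 = 244.602 mm.
1 mm over 1 m² is 1 L, so volume = 244.602 × 394 = 96373.188 L ≈ 96370 L.

96370 litres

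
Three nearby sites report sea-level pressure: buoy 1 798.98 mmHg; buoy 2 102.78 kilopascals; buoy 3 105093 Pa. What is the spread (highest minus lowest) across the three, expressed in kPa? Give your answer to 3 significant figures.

buoy 1: 798.98 mmHg = 106.5219 kPa.
buoy 3: 105093 Pa = 105.0930 kPa.
Spread: 106.5219 − 102.7800 = 3.74 kPa.

3.74 kPa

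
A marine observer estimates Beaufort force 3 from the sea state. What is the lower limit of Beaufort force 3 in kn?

Beaufort 3 (gentle breeze) spans 7–10 knots.

7 kt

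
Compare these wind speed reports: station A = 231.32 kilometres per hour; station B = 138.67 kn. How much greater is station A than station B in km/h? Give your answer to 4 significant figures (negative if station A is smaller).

-25.50 km/h

station B: 138.67 kt = 256.8168 km/h.
Difference: 231.3200 − 256.8168 = -25.50 km/h.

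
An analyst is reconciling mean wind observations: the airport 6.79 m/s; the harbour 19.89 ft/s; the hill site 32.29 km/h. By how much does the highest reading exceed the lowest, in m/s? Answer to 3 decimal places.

2.907 m/s

the harbour: 19.89 ft/s = 6.06247 m/s.
the hill site: 32.29 km/h = 8.96944 m/s.
Spread: 8.96944 − 6.06247 = 2.907 m/s.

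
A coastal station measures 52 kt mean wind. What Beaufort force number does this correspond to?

Beaufort force 10

52 kt lies in the Beaufort 10 band (storm, 48–55 kt).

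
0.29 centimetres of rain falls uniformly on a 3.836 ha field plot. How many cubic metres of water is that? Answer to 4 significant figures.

Depth: 0.29 cm × 10 = 2.9 mm.
Area: 3.836 ha = 38360 m².
1 mm over 1 m² is 1 L, so volume = 2.9 × 38360 = 111244 L = 111.2 m³.

111.2 cubic metres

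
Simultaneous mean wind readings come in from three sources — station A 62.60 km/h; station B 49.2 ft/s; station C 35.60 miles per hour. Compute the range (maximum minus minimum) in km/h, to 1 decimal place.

station B: 49.2 ft/s = 53.986 km/h.
station C: 35.60 mph = 57.293 km/h.
Spread: 62.600 − 53.986 = 8.6 km/h.

8.6 km/h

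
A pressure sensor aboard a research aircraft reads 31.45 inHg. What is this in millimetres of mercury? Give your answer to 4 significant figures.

1 inHg = 25.4 mmHg, so 31.45 × 25.4 = 798.8 mmHg.

798.8 mmHg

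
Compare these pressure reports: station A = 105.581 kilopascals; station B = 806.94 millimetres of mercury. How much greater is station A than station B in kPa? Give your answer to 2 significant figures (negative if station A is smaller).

station B: 806.94 mmHg = 107.583 kPa.
Difference: 105.581 − 107.583 = -2.0 kPa.

-2.0 kPa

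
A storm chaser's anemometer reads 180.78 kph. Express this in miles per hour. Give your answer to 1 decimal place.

112.3 mph

1 km/h = 0.621371 mph, so 180.78 × 0.621371 = 112.3 mph.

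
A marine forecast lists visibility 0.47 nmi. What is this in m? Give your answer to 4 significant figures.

870.4 m

1 nmi = 1852 m, so 0.47 × 1852 = 870.4 m.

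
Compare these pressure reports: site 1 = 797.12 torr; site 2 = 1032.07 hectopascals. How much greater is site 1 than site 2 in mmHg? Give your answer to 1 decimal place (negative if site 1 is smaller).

site 2: 1032.07 hPa = 774.116 mmHg.
Difference: 797.120 − 774.116 = 23.0 mmHg.

23.0 mmHg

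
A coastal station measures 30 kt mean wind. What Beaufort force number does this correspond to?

Beaufort force 7

30 kt lies in the Beaufort 7 band (near gale, 28–33 kt).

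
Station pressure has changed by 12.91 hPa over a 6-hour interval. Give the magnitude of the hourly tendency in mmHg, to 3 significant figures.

1.61 mmHg per hour

12.91 hPa / 6 h × 0.750062 mmHg/hPa = 1.61 mmHg/h.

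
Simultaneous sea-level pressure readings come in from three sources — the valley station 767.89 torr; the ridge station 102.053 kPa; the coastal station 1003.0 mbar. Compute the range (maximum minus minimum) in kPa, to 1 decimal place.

the valley station: 767.89 mmHg = 102.377 kPa.
the coastal station: 1003.0 mb = 100.300 kPa.
Spread: 102.377 − 100.300 = 2.1 kPa.

2.1 kPa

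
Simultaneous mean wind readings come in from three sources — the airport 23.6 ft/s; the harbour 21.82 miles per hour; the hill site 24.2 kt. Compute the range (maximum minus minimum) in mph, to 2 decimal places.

the airport: 23.6 ft/s = 16.0909 mph.
the hill site: 24.2 kt = 27.8489 mph.
Spread: 27.8489 − 16.0909 = 11.76 mph.

11.76 mph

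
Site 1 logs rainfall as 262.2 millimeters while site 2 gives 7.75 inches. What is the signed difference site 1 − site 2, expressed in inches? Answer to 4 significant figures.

2.573 in

site 1: 262.2 mm = 10.32283 in.
Difference: 10.32283 − 7.75000 = 2.573 in.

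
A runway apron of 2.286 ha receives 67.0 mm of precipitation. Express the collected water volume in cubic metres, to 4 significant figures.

1532 cubic metres

Area: 2.286 ha = 22860 m².
1 mm over 1 m² is 1 L, so volume = 67 × 22860 = 1531620 L = 1532 m³.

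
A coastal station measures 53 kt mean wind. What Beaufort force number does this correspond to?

Beaufort force 10

53 kt lies in the Beaufort 10 band (storm, 48–55 kt).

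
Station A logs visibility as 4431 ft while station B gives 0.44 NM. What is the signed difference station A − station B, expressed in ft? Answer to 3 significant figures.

station B: 0.44 nmi = 2673.49 ft.
Difference: 4431.00 − 2673.49 = 1760 ft.

1760 ft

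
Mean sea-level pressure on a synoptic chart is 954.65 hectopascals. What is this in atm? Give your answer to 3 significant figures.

1 hPa = 0.000986923 atm, so 954.65 × 0.000986923 = 0.942 atm.

0.942 atm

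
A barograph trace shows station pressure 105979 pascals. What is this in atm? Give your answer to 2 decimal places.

1.05 atm

1 Pa = 9.86923e-06 atm, so 105979 × 9.86923e-06 = 1.05 atm.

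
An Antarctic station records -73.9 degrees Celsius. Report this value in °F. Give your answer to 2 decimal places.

°F = °C × 9/5 + 32 = -73.9 × 1.8 + 32 = -101.02 °F.

-101.02 °F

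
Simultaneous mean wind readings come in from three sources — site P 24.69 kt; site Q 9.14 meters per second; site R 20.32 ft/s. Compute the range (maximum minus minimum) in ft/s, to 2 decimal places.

21.35 ft/s

site P: 24.69 kt = 41.6720 ft/s.
site Q: 9.14 m/s = 29.9869 ft/s.
Spread: 41.6720 − 20.3200 = 21.35 ft/s.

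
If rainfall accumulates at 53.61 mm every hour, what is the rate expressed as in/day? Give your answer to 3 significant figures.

53.61 mm/hour × 0.0393701 in/mm × 24 hour/day = 50.7 in/day.

50.7 in/day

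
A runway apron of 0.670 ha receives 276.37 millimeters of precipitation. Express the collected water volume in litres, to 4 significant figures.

Area: 0.670 ha = 6700 m².
1 mm over 1 m² is 1 L, so volume = 276.37 × 6700 = 1851679 L ≈ 1852000 L.

1852000 litres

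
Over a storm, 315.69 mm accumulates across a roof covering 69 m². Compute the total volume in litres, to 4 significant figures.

21780 litres

1 mm over 1 m² is 1 L, so volume = 315.69 × 69 = 21782.61 L ≈ 21780 L.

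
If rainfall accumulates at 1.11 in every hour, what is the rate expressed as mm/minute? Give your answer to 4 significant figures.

1.11 in/hour × 25.4 mm/in × 0.0166667 hour/minute = 0.4699 mm/minute.

0.4699 mm/minute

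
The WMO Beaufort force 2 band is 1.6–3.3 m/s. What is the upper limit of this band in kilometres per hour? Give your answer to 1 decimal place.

1.6–3.3 m/s × 3.6 = 5.8–11.9 km/h.

11.9 km/h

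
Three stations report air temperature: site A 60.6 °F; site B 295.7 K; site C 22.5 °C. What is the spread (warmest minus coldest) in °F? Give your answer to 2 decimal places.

site A: 60.6 °F = 15.889 °C.
site B: 295.7 K = 22.550 °C.
Spread: 22.550 − 15.889 = 6.661 °C = 11.99 °F.

11.99 °F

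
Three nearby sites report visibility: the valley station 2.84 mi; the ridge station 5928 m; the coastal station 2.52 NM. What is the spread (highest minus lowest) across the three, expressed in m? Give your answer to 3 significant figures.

1360 m

the valley station: 2.84 SM = 4570.54 m.
the coastal station: 2.52 nmi = 4667.04 m.
Spread: 5928.00 − 4570.54 = 1360 m.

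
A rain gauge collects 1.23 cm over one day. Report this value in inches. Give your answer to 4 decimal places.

1 cm = 0.393701 in, so 1.23 × 0.393701 = 0.4843 in.

0.4843 in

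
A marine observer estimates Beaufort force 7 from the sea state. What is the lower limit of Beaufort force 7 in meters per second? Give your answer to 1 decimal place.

Beaufort 7 (near gale) spans 13.9–17.1 m/s.

13.9 m/s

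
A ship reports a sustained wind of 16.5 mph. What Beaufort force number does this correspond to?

16.5 mph = 7.4 m/s, which is Beaufort 4 (moderate breeze, 5.5–7.9 m/s).

Beaufort force 4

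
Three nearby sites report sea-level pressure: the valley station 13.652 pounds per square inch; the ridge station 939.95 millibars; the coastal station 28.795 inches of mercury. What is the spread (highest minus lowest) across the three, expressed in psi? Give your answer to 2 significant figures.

0.51 psi

the ridge station: 939.95 mb = 13.6328 psi.
the coastal station: 28.795 inHg = 14.1428 psi.
Spread: 14.1428 − 13.6328 = 0.51 psi.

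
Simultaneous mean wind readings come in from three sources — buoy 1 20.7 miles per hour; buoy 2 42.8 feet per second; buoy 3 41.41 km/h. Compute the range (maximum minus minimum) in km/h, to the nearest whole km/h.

buoy 1: 20.7 mph = 33.31 km/h.
buoy 2: 42.8 ft/s = 46.96 km/h.
Spread: 46.96 − 33.31 = 14 km/h.

14 km/h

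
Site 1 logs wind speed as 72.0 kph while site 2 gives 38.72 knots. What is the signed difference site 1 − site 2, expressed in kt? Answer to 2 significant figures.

site 1: 72.0 km/h = 38.8769 kt.
Difference: 38.8769 − 38.7200 = 0.16 kt.

0.16 kt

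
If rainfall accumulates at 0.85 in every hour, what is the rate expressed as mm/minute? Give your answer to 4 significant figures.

0.3598 mm/minute

0.85 in/hour × 25.4 mm/in × 0.0166667 hour/minute = 0.3598 mm/minute.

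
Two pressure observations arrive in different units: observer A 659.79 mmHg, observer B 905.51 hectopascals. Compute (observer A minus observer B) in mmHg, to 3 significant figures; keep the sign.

-19.4 mmHg

observer B: 905.51 hPa = 679.188 mmHg.
Difference: 659.790 − 679.188 = -19.4 mmHg.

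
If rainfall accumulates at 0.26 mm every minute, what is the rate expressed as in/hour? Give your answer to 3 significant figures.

0.26 mm/minute × 0.0393701 in/mm × 60 minute/hour = 0.614 in/hour.

0.614 in/hour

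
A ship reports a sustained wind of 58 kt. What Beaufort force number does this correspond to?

58 kt lies in the Beaufort 11 band (violent storm, 56–63 kt).

Beaufort force 11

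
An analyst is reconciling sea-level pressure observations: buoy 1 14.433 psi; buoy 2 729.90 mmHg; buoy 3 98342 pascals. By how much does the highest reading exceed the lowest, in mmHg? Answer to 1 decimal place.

buoy 1: 14.433 psi = 746.402 mmHg.
buoy 3: 98342 Pa = 737.626 mmHg.
Spread: 746.402 − 729.900 = 16.5 mmHg.

16.5 mmHg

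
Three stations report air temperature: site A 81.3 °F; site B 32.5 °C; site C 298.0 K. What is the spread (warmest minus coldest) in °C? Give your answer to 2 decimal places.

7.65 °C

site A: 81.3 °F = 27.389 °C.
site C: 298.0 K = 24.850 °C.
Spread: 32.500 − 24.850 = 7.650 °C.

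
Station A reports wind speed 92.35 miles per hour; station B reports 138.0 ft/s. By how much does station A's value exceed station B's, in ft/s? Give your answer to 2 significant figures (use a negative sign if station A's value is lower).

-2.6 ft/s

station A: 92.35 mph = 135.447 ft/s.
Difference: 135.447 − 138.000 = -2.6 ft/s.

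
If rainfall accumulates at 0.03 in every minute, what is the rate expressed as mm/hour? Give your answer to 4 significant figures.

45.72 mm/hour

0.03 in/minute × 25.4 mm/in × 60 minute/hour = 45.72 mm/hour.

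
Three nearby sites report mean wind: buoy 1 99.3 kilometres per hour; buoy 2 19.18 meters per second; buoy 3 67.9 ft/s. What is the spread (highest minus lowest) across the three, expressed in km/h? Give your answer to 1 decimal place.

buoy 2: 19.18 m/s = 69.048 km/h.
buoy 3: 67.9 ft/s = 74.505 km/h.
Spread: 99.300 − 69.048 = 30.3 km/h.

30.3 km/h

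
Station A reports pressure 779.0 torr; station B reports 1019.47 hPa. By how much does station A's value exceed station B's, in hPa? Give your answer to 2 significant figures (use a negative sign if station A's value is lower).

station A: 779.0 mmHg = 1038.58 hPa.
Difference: 1038.58 − 1019.47 = 19 hPa.

19 hPa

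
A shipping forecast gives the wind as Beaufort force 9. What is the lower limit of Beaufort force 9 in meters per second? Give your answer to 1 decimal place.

20.8 m/s

Beaufort 9 (strong gale) spans 20.8–24.4 m/s.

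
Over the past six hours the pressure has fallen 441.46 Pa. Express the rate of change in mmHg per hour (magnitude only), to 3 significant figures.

0.552 mmHg per hour

441.46 Pa / 6 h × 0.00750062 mmHg/Pa = 0.552 mmHg/h.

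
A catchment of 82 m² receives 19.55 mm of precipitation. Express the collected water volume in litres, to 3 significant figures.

1600 litres

1 mm over 1 m² is 1 L, so volume = 19.55 × 82 = 1603.1 L ≈ 1600 L.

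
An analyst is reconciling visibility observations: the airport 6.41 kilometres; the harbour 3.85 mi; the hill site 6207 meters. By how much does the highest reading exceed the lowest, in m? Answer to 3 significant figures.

the airport: 6.41 km = 6410.00 m.
the harbour: 3.85 SM = 6195.97 m.
Spread: 6410.00 − 6195.97 = 214 m.

214 m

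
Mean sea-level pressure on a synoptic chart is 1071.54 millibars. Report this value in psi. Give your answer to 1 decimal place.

1 mb = 0.0145038 psi, so 1071.54 × 0.0145038 = 15.5 psi.

15.5 psi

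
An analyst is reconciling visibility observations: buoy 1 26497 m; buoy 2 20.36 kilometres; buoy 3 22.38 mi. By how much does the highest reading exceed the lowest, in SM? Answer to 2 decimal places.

9.73 SM

buoy 1: 26497 m = 16.4645 SM.
buoy 2: 20.36 km = 12.6511 SM.
Spread: 22.3800 − 12.6511 = 9.73 SM.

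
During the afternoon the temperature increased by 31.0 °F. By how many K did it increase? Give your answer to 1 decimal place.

17.2 K

For a temperature change the 32° offset cancels: ΔK = 31.0 × 0.5556 = 17.2 K.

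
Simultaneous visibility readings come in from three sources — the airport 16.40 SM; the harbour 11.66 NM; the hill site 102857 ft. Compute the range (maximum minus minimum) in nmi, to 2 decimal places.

the airport: 16.40 SM = 14.2512 nmi.
the hill site: 102857 ft = 16.9281 nmi.
Spread: 16.9281 − 11.6600 = 5.27 nmi.

5.27 nmi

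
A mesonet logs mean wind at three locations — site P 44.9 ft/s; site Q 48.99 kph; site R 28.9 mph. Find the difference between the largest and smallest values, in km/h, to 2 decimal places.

site P: 44.9 ft/s = 49.2679 km/h.
site R: 28.9 mph = 46.5100 km/h.
Spread: 49.2679 − 46.5100 = 2.76 km/h.

2.76 km/h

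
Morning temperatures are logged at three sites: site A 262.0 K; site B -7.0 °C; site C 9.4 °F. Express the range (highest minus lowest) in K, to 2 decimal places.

site A: 262.0 K = -11.150 °C.
site C: 9.4 °F = -12.556 °C.
Spread: (-7.000) − (-12.556) = 5.556 °C.

5.56 K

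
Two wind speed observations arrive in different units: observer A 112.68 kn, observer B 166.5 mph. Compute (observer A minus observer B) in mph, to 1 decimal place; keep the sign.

-36.8 mph

observer A: 112.68 kt = 129.670 mph.
Difference: 129.670 − 166.500 = -36.8 mph.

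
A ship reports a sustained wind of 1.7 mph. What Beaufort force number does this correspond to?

1.7 mph = 0.8 m/s, which is Beaufort 1 (light air, 0.3–1.5 m/s).

Beaufort force 1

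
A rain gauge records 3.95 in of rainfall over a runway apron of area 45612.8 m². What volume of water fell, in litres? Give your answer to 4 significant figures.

Depth: 3.95 in × 25.4 = 100.33 mm.
1 mm over 1 m² is 1 L, so volume = 100.33 × 45612.8 = 4576332.2 L ≈ 4576000 L.

4576000 litres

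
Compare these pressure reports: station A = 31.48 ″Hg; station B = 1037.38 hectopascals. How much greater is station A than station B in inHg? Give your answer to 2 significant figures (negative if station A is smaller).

0.85 inHg

station B: 1037.38 hPa = 30.6338 inHg.
Difference: 31.4800 − 30.6338 = 0.85 inHg.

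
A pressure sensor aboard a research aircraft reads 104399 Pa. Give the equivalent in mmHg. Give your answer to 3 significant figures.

783 mmHg

1 Pa = 0.00750062 mmHg, so 104399 × 0.00750062 = 783 mmHg.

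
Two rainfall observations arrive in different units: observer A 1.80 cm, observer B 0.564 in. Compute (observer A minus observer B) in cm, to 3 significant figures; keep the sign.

0.367 cm

observer B: 0.564 in = 1.43256 cm.
Difference: 1.80000 − 1.43256 = 0.367 cm.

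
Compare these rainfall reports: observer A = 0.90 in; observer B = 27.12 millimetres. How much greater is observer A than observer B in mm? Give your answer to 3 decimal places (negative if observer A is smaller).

observer A: 0.90 in = 22.86000 mm.
Difference: 22.86000 − 27.12000 = -4.260 mm.

-4.260 mm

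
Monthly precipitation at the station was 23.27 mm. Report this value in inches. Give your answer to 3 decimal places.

1 mm = 0.0393701 in, so 23.27 × 0.0393701 = 0.916 in.

0.916 in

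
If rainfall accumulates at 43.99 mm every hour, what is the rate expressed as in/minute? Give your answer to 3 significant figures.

43.99 mm/hour × 0.0393701 in/mm × 0.0166667 hour/minute = 0.0289 in/minute.

0.0289 in/minute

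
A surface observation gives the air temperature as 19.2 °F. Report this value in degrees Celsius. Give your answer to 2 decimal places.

-7.11 °C

°C = (°F − 32) × 5/9 = (19.2 − 32) / 1.8 = -7.11 °C.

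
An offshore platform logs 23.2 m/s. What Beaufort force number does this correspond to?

23.2 m/s lies in the Beaufort 9 band (strong gale, 20.8–24.4 m/s).

Beaufort force 9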